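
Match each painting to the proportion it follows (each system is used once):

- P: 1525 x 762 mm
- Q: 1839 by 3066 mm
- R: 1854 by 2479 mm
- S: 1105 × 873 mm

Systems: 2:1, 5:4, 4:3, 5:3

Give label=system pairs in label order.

P=2:1, Q=5:3, R=4:3, S=5:4

Ratios: P ≈ 2.001; Q ≈ 1.667; R ≈ 1.337; S ≈ 1.266.
Targets: 2:1 ≈ 2.000; 5:4 ≈ 1.250; 4:3 ≈ 1.333; 5:3 ≈ 1.667.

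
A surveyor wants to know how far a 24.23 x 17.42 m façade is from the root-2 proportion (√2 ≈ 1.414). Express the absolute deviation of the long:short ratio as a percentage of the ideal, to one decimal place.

1.6%

Ratio = 24.23 / 17.42 ≈ 1.3909.
Ideal root-2 ≈ 1.4142. |1.3909 − 1.4142| / 1.4142 ≈ 1.65% → 1.6%.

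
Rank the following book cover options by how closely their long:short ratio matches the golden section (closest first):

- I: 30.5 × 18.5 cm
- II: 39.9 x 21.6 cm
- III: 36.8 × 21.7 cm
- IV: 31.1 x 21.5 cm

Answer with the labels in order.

I: 30.5/18.5 ≈ 1.649 → |1.649 − 1.618| = 0.031
II: 39.9/21.6 ≈ 1.847 → |1.847 − 1.618| = 0.229
III: 36.8/21.7 ≈ 1.696 → |1.696 − 1.618| = 0.078
IV: 31.1/21.5 ≈ 1.447 → |1.447 − 1.618| = 0.171

I, III, IV, II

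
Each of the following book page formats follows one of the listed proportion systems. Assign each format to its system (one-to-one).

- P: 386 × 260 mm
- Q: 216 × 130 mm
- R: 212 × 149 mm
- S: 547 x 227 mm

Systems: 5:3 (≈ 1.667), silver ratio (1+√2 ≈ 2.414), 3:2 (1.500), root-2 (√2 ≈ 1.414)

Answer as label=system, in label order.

Ratios: P ≈ 1.485; Q ≈ 1.662; R ≈ 1.423; S ≈ 2.410.
Targets: 5:3 ≈ 1.667; silver ratio ≈ 2.414; 3:2 ≈ 1.500; root-2 ≈ 1.414.

P=3:2, Q=5:3, R=root-2, S=silver ratio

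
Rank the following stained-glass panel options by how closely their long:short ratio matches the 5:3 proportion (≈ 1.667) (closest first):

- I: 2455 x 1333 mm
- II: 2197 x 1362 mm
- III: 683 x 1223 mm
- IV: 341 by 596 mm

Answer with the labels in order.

I: 2455/1333 ≈ 1.842 → |1.842 − 1.667| = 0.175
II: 2197/1362 ≈ 1.613 → |1.613 − 1.667| = 0.054
III: 1223/683 ≈ 1.791 → |1.791 − 1.667| = 0.124
IV: 596/341 ≈ 1.748 → |1.748 − 1.667| = 0.081

II, IV, III, I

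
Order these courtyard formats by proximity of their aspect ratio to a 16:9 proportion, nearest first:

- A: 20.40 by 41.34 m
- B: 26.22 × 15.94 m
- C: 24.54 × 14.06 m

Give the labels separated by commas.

A: 41.34/20.40 ≈ 2.026 → |2.026 − 1.778| = 0.248
B: 26.22/15.94 ≈ 1.645 → |1.645 − 1.778| = 0.133
C: 24.54/14.06 ≈ 1.745 → |1.745 − 1.778| = 0.033

C, B, A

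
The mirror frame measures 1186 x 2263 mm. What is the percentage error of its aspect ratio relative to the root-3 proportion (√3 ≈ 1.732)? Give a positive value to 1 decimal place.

10.2%

Ratio = 2263 / 1186 ≈ 1.9081.
Ideal root-3 ≈ 1.7321. |1.9081 − 1.7321| / 1.7321 ≈ 10.16% → 10.2%.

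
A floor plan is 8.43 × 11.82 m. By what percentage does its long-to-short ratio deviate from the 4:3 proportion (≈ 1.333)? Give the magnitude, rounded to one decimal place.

Ratio = 11.82 / 8.43 ≈ 1.4021.
Ideal 4:3 ≈ 1.3333. |1.4021 − 1.3333| / 1.3333 ≈ 5.16% → 5.2%.

5.2%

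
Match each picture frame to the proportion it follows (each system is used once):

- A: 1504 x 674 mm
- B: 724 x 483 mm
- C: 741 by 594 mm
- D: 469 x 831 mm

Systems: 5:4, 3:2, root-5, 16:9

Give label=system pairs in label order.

A=root-5, B=3:2, C=5:4, D=16:9

A = 1504/674 ≈ 2.231 → root-5 (2.236)
B = 724/483 ≈ 1.499 → 3:2 (1.500)
C = 741/594 ≈ 1.247 → 5:4 (1.250)
D = 831/469 ≈ 1.772 → 16:9 (1.778)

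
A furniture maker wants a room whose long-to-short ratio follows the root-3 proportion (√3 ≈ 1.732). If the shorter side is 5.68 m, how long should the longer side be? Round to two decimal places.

root-3 ≈ 1.73205.
Longer side = 5.68 × 1.73205 ≈ 9.8380 → 9.84 m.

9.84 m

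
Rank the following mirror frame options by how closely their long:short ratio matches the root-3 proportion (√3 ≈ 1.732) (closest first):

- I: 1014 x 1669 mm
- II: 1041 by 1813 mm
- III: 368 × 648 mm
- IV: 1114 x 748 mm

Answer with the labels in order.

II, III, I, IV

I: 1669/1014 ≈ 1.646 → |1.646 − 1.732| = 0.086
II: 1813/1041 ≈ 1.742 → |1.742 − 1.732| = 0.010
III: 648/368 ≈ 1.761 → |1.761 − 1.732| = 0.029
IV: 1114/748 ≈ 1.489 → |1.489 − 1.732| = 0.243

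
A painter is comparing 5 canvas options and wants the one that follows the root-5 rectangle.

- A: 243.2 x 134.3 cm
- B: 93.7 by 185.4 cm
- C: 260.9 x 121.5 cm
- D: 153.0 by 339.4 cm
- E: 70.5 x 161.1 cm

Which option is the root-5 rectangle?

D

Ratios (long/short): A ≈ 1.811; B ≈ 1.979; C ≈ 2.147; D ≈ 2.218; E ≈ 2.285.
root-5 ≈ 2.236; option D is nearest (Δ 0.018).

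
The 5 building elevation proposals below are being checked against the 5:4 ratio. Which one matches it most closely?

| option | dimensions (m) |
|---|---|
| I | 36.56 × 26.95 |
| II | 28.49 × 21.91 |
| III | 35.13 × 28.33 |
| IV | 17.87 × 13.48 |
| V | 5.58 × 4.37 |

III

Ratios (long/short): I ≈ 1.357; II ≈ 1.300; III ≈ 1.240; IV ≈ 1.326; V ≈ 1.277.
5:4 ≈ 1.250; option III is nearest (Δ 0.010).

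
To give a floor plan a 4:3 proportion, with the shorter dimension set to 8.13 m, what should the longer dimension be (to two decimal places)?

4:3 ≈ 1.33333.
Longer side = 8.13 × 1.33333 ≈ 10.8400 → 10.84 m.

10.84 m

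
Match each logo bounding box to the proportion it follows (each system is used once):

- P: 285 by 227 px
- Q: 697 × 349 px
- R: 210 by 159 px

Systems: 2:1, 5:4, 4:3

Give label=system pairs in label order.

Ratios: P ≈ 1.256; Q ≈ 1.997; R ≈ 1.321.
Targets: 2:1 ≈ 2.000; 5:4 ≈ 1.250; 4:3 ≈ 1.333.

P=5:4, Q=2:1, R=4:3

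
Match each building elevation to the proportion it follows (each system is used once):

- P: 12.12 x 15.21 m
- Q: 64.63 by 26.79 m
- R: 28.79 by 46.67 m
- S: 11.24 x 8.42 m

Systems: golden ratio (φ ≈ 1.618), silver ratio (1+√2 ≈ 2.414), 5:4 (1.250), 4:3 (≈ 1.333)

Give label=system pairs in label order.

P = 15.21/12.12 ≈ 1.255 → 5:4 (1.250)
Q = 64.63/26.79 ≈ 2.412 → silver ratio (2.414)
R = 46.67/28.79 ≈ 1.621 → golden ratio (1.618)
S = 11.24/8.42 ≈ 1.335 → 4:3 (1.333)

P=5:4, Q=silver ratio, R=golden ratio, S=4:3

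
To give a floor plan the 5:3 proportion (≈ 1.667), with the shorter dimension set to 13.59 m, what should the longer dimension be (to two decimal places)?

5:3 ≈ 1.66667.
Longer side = 13.59 × 1.66667 ≈ 22.6500 → 22.65 m.

22.65 m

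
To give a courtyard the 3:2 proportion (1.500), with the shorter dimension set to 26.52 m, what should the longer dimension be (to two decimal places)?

3:2 = 1.50000.
Longer side = 26.52 × 1.50000 ≈ 39.7800 → 39.78 m.

39.78 m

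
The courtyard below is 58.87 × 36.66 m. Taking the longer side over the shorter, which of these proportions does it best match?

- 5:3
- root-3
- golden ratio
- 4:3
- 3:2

Ratio = 58.87 / 36.66 ≈ 1.606.
Distances: 5:3 1.667 (Δ 0.061); root-3 1.732 (Δ 0.126); golden ratio 1.618 (Δ 0.012); 4:3 1.333 (Δ 0.273); 3:2 1.500 (Δ 0.106).

golden ratio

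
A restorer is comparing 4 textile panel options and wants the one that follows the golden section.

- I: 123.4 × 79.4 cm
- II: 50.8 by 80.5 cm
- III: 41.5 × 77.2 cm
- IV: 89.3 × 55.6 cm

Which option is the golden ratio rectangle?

IV

Ratios (long/short): I ≈ 1.554; II ≈ 1.585; III ≈ 1.860; IV ≈ 1.606.
golden ratio ≈ 1.618; option IV is nearest (Δ 0.012).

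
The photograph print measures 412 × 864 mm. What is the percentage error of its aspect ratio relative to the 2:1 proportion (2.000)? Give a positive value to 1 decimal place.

4.9%

Ratio = 864 / 412 ≈ 2.0971.
Ideal 2:1 = 2.0000. |2.0971 − 2.0000| / 2.0000 ≈ 4.86% → 4.9%.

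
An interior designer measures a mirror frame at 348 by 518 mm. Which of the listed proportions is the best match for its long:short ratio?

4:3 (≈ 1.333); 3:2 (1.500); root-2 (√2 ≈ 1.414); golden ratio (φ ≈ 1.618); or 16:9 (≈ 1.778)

3:2

518/348 ≈ 1.489. Nearest candidates are 3:2 (1.500, off by 0.011) and root-2 (1.414, off by 0.075).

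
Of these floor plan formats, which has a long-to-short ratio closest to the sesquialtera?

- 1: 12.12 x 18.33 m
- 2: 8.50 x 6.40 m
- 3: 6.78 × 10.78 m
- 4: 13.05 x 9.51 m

Target 3:2 ≈ 1.500.
1: 1.512 (Δ0.012)  2: 1.328 (Δ0.172)  3: 1.590 (Δ0.090)  4: 1.372 (Δ0.128)

1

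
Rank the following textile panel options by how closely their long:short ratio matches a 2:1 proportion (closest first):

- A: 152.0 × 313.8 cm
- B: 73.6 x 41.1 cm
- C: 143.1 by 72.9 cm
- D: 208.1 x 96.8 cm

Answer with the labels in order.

C, A, D, B

Ratios: A = 313.8 / 152.0 ≈ 2.064; B = 73.6 / 41.1 ≈ 1.791; C = 143.1 / 72.9 ≈ 1.963; D = 208.1 / 96.8 ≈ 2.150.
|Δ from 2.000|: A 0.064; B 0.209; C 0.037; D 0.150.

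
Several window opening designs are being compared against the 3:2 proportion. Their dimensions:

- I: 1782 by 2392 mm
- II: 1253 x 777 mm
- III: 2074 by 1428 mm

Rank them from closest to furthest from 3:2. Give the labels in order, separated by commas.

III, II, I

I: 2392/1782 ≈ 1.342 → |1.342 − 1.500| = 0.158
II: 1253/777 ≈ 1.613 → |1.613 − 1.500| = 0.113
III: 2074/1428 ≈ 1.452 → |1.452 − 1.500| = 0.048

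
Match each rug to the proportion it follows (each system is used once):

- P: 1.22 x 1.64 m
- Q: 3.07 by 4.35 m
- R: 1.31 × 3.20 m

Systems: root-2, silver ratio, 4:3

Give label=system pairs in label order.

P=4:3, Q=root-2, R=silver ratio

P = 1.64/1.22 ≈ 1.344 → 4:3 (1.333)
Q = 4.35/3.07 ≈ 1.417 → root-2 (1.414)
R = 3.20/1.31 ≈ 2.443 → silver ratio (2.414)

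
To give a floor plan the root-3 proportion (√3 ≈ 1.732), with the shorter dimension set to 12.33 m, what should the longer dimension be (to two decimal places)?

root-3 ≈ 1.73205.
Longer side = 12.33 × 1.73205 ≈ 21.3562 → 21.36 m.

21.36 m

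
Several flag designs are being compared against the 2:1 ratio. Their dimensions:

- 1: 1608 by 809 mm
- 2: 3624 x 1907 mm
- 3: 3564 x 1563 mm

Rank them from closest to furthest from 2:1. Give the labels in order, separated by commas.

1, 2, 3

Ratios: 1 = 1608 / 809 ≈ 1.988; 2 = 3624 / 1907 ≈ 1.900; 3 = 3564 / 1563 ≈ 2.280.
|Δ from 2.000|: 1 0.012; 2 0.100; 3 0.280.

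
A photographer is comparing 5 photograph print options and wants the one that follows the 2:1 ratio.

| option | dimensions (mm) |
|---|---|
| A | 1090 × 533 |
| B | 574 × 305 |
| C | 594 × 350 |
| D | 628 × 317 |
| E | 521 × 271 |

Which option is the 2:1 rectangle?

Target 2:1 ≈ 2.000.
A: 2.045 (Δ0.045)  B: 1.882 (Δ0.118)  C: 1.697 (Δ0.303)  D: 1.981 (Δ0.019)  E: 1.923 (Δ0.077)

D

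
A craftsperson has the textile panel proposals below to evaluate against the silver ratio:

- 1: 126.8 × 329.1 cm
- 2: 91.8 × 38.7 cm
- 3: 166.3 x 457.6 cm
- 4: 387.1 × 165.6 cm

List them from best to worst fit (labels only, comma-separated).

2, 4, 1, 3

1: 329.1/126.8 ≈ 2.595 → |2.595 − 2.414| = 0.181
2: 91.8/38.7 ≈ 2.372 → |2.372 − 2.414| = 0.042
3: 457.6/166.3 ≈ 2.752 → |2.752 − 2.414| = 0.338
4: 387.1/165.6 ≈ 2.338 → |2.338 − 2.414| = 0.076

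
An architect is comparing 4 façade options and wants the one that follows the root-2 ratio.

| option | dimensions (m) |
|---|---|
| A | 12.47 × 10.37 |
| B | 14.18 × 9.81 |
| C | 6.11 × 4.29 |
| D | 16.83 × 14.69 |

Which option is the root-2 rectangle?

Ratios (long/short): A ≈ 1.203; B ≈ 1.445; C ≈ 1.424; D ≈ 1.146.
root-2 ≈ 1.414; option C is nearest (Δ 0.010).

C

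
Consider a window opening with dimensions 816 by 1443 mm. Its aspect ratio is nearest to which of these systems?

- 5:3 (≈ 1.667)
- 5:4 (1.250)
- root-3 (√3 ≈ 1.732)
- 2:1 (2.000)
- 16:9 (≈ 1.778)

1443/816 ≈ 1.768. Nearest candidates are 16:9 (1.778, off by 0.010) and root-3 (1.732, off by 0.036).

16:9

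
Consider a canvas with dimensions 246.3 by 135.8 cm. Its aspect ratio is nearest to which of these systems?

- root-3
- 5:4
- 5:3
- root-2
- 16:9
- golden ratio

Ratio = 246.3 / 135.8 ≈ 1.814.
Distances: root-3 1.732 (Δ 0.082); 5:4 1.250 (Δ 0.564); 5:3 1.667 (Δ 0.147); root-2 1.414 (Δ 0.400); 16:9 1.778 (Δ 0.036); golden ratio 1.618 (Δ 0.196).

16:9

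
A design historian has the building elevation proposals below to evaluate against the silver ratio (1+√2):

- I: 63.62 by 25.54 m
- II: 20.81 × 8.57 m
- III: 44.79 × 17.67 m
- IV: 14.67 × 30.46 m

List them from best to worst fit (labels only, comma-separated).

II, I, III, IV

Ratios: I = 63.62 / 25.54 ≈ 2.491; II = 20.81 / 8.57 ≈ 2.428; III = 44.79 / 17.67 ≈ 2.535; IV = 30.46 / 14.67 ≈ 2.076.
|Δ from 2.414|: I 0.077; II 0.014; III 0.121; IV 0.338.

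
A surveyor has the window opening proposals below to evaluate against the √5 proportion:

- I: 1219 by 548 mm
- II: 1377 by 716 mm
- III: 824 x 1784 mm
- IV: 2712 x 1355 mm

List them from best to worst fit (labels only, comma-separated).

Ratios: I = 1219 / 548 ≈ 2.224; II = 1377 / 716 ≈ 1.923; III = 1784 / 824 ≈ 2.165; IV = 2712 / 1355 ≈ 2.001.
|Δ from 2.236|: I 0.012; II 0.313; III 0.071; IV 0.235.

I, III, IV, II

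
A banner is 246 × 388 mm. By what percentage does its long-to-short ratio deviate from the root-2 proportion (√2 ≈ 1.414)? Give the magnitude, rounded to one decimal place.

11.5%

Ratio = 388 / 246 ≈ 1.5772.
Ideal root-2 ≈ 1.4142. |1.5772 − 1.4142| / 1.4142 ≈ 11.53% → 11.5%.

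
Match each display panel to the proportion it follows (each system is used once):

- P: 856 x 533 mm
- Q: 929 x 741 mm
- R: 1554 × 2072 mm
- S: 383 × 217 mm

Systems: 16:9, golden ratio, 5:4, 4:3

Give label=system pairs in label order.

P=golden ratio, Q=5:4, R=4:3, S=16:9

Ratios: P ≈ 1.606; Q ≈ 1.254; R ≈ 1.333; S ≈ 1.765.
Targets: 16:9 ≈ 1.778; golden ratio ≈ 1.618; 5:4 ≈ 1.250; 4:3 ≈ 1.333.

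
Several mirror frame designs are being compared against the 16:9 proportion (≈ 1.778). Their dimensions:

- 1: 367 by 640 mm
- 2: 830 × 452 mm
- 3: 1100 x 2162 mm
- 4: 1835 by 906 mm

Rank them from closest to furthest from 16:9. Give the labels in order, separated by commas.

1: 640/367 ≈ 1.744 → |1.744 − 1.778| = 0.034
2: 830/452 ≈ 1.836 → |1.836 − 1.778| = 0.058
3: 2162/1100 ≈ 1.965 → |1.965 − 1.778| = 0.187
4: 1835/906 ≈ 2.025 → |2.025 − 1.778| = 0.247

1, 2, 3, 4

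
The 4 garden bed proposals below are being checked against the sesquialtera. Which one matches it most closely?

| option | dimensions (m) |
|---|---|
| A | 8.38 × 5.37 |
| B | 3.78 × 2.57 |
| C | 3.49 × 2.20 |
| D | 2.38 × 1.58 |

Ratios (long/short): A ≈ 1.561; B ≈ 1.471; C ≈ 1.586; D ≈ 1.506.
3:2 ≈ 1.500; option D is nearest (Δ 0.006).

D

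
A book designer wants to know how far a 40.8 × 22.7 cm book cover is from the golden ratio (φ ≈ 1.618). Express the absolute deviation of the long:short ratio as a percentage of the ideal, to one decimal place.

11.1%

Ratio = 40.8 / 22.7 ≈ 1.7974.
Ideal golden ratio ≈ 1.6180. |1.7974 − 1.6180| / 1.6180 ≈ 11.09% → 11.1%.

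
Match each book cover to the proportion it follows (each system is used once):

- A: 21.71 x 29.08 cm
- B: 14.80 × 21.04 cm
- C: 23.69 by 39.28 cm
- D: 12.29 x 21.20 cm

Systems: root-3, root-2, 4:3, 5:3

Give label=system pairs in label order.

A = 29.08/21.71 ≈ 1.339 → 4:3 (1.333)
B = 21.04/14.80 ≈ 1.422 → root-2 (1.414)
C = 39.28/23.69 ≈ 1.658 → 5:3 (1.667)
D = 21.20/12.29 ≈ 1.725 → root-3 (1.732)

A=4:3, B=root-2, C=5:3, D=root-3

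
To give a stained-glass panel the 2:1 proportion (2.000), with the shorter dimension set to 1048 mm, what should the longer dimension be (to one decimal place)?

2:1 = 2.00000.
Longer side = 1048 × 2.00000 ≈ 2096.000 → 2096.0 mm.

2096.0 mm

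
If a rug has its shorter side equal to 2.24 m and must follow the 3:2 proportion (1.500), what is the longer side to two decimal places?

3:2 = 1.50000.
Longer side = 2.24 × 1.50000 ≈ 3.3600 → 3.36 m.

3.36 m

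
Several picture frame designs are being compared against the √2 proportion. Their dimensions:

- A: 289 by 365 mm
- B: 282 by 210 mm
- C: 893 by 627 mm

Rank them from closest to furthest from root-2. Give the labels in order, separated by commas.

C, B, A

Ratios: A = 365 / 289 ≈ 1.263; B = 282 / 210 ≈ 1.343; C = 893 / 627 ≈ 1.424.
|Δ from 1.414|: A 0.151; B 0.071; C 0.010.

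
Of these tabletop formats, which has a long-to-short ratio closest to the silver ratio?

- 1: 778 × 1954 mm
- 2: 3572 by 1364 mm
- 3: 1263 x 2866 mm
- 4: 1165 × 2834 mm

4

Target silver ratio ≈ 2.414.
1: 2.512 (Δ0.098)  2: 2.619 (Δ0.205)  3: 2.269 (Δ0.145)  4: 2.433 (Δ0.019)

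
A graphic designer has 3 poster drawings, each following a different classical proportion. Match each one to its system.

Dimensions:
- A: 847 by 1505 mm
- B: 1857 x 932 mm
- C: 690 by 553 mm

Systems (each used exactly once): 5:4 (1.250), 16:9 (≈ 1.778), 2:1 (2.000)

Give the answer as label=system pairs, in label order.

A=16:9, B=2:1, C=5:4

A = 1505/847 ≈ 1.777 → 16:9 (1.778)
B = 1857/932 ≈ 1.992 → 2:1 (2.000)
C = 690/553 ≈ 1.248 → 5:4 (1.250)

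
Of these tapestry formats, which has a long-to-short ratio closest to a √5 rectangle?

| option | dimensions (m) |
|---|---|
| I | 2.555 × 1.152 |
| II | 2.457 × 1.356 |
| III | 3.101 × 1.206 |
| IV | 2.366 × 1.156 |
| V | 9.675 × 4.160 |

Ratios (long/short): I ≈ 2.218; II ≈ 1.812; III ≈ 2.571; IV ≈ 2.047; V ≈ 2.326.
root-5 ≈ 2.236; option I is nearest (Δ 0.018).

I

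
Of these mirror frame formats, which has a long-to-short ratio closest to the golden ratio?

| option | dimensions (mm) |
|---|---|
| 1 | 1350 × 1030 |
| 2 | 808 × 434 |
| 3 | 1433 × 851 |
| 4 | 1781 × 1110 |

Ratios (long/short): 1 ≈ 1.311; 2 ≈ 1.862; 3 ≈ 1.684; 4 ≈ 1.605.
golden ratio ≈ 1.618; option 4 is nearest (Δ 0.013).

4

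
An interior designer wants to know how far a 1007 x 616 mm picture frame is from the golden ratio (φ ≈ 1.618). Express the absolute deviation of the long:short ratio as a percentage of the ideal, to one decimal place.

Ratio = 1007 / 616 ≈ 1.6347.
Ideal golden ratio ≈ 1.6180. |1.6347 − 1.6180| / 1.6180 ≈ 1.03% → 1.0%.

1.0%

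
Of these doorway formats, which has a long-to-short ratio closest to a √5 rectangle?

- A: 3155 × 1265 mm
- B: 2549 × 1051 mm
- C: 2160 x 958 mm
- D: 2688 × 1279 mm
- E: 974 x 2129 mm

C

Target root-5 ≈ 2.236.
A: 2.494 (Δ0.258)  B: 2.425 (Δ0.189)  C: 2.255 (Δ0.019)  D: 2.102 (Δ0.134)  E: 2.186 (Δ0.050)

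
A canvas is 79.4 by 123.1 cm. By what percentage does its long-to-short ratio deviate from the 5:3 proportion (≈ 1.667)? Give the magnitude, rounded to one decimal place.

7.0%

Ratio = 123.1 / 79.4 ≈ 1.5504.
Ideal 5:3 ≈ 1.6667. |1.5504 − 1.6667| / 1.6667 ≈ 6.98% → 7.0%.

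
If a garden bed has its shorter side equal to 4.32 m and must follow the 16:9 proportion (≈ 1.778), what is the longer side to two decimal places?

7.68 m

16:9 ≈ 1.77778.
Longer side = 4.32 × 1.77778 ≈ 7.6800 → 7.68 m.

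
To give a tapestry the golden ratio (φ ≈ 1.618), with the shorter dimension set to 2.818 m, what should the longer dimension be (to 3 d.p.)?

golden ratio ≈ 1.61803.
Longer side = 2.818 × 1.61803 ≈ 4.55961 → 4.560 m.

4.560 m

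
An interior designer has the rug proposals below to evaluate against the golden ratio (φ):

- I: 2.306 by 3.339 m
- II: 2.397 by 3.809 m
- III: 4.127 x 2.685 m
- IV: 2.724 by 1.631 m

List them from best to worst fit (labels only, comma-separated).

Ratios: I = 3.339 / 2.306 ≈ 1.448; II = 3.809 / 2.397 ≈ 1.589; III = 4.127 / 2.685 ≈ 1.537; IV = 2.724 / 1.631 ≈ 1.670.
|Δ from 1.618|: I 0.170; II 0.029; III 0.081; IV 0.052.

II, IV, III, I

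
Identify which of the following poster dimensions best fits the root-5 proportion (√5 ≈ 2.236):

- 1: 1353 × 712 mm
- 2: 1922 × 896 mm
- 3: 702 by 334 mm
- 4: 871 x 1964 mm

4

Target root-5 ≈ 2.236.
1: 1.900 (Δ0.336)  2: 2.145 (Δ0.091)  3: 2.102 (Δ0.134)  4: 2.255 (Δ0.019)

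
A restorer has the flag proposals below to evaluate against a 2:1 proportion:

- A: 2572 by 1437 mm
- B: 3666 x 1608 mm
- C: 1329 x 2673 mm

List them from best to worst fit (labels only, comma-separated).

C, A, B

A: 2572/1437 ≈ 1.790 → |1.790 − 2.000| = 0.210
B: 3666/1608 ≈ 2.280 → |2.280 − 2.000| = 0.280
C: 2673/1329 ≈ 2.011 → |2.011 − 2.000| = 0.011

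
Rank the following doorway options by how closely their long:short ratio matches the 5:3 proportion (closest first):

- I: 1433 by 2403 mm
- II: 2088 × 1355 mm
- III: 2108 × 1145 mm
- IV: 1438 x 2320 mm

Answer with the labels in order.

I, IV, II, III

Ratios: I = 2403 / 1433 ≈ 1.677; II = 2088 / 1355 ≈ 1.541; III = 2108 / 1145 ≈ 1.841; IV = 2320 / 1438 ≈ 1.613.
|Δ from 1.667|: I 0.010; II 0.126; III 0.174; IV 0.054.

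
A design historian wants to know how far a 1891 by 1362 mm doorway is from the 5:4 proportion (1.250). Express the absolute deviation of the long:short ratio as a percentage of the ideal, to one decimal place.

11.1%

Ratio = 1891 / 1362 ≈ 1.3884.
Ideal 5:4 = 1.2500. |1.3884 − 1.2500| / 1.2500 ≈ 11.07% → 11.1%.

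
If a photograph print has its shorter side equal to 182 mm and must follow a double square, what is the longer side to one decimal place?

2:1 = 2.00000.
Longer side = 182 × 2.00000 ≈ 364.000 → 364.0 mm.

364.0 mm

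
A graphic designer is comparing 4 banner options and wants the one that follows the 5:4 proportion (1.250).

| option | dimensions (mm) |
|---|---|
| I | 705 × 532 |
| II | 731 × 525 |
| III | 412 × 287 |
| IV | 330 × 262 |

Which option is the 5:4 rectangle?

Ratios (long/short): I ≈ 1.325; II ≈ 1.392; III ≈ 1.436; IV ≈ 1.260.
5:4 ≈ 1.250; option IV is nearest (Δ 0.010).

IV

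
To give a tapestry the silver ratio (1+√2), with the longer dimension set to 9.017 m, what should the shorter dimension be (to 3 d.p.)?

silver ratio ≈ 2.41421.
Shorter side = 9.017 ÷ 2.41421 ≈ 3.73497 → 3.735 m.

3.735 m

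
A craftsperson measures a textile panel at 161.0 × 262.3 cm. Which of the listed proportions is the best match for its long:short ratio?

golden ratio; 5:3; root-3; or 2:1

Ratio = 262.3 / 161.0 ≈ 1.629.
Distances: golden ratio 1.618 (Δ 0.011); 5:3 1.667 (Δ 0.038); root-3 1.732 (Δ 0.103); 2:1 2.000 (Δ 0.371).

golden ratio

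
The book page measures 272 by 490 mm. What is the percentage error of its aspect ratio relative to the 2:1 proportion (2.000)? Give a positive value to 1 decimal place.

Ratio = 490 / 272 ≈ 1.8015.
Ideal 2:1 = 2.0000. |1.8015 − 2.0000| / 2.0000 ≈ 9.92% → 9.9%.

9.9%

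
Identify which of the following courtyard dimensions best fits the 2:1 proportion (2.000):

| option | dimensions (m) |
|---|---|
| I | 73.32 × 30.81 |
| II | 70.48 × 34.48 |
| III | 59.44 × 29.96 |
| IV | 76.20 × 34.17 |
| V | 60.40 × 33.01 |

Target 2:1 ≈ 2.000.
I: 2.380 (Δ0.380)  II: 2.044 (Δ0.044)  III: 1.984 (Δ0.016)  IV: 2.230 (Δ0.230)  V: 1.830 (Δ0.170)

III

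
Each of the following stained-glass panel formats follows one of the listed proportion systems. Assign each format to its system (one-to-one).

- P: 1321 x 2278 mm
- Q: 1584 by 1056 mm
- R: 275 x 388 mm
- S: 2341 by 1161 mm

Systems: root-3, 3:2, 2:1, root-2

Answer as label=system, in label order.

P=root-3, Q=3:2, R=root-2, S=2:1

Ratios: P ≈ 1.724; Q ≈ 1.500; R ≈ 1.411; S ≈ 2.016.
Targets: root-3 ≈ 1.732; 3:2 ≈ 1.500; 2:1 ≈ 2.000; root-2 ≈ 1.414.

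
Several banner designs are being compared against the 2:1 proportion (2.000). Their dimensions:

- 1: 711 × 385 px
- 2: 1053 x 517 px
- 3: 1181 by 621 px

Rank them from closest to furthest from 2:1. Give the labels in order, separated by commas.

1: 711/385 ≈ 1.847 → |1.847 − 2.000| = 0.153
2: 1053/517 ≈ 2.037 → |2.037 − 2.000| = 0.037
3: 1181/621 ≈ 1.902 → |1.902 − 2.000| = 0.098

2, 3, 1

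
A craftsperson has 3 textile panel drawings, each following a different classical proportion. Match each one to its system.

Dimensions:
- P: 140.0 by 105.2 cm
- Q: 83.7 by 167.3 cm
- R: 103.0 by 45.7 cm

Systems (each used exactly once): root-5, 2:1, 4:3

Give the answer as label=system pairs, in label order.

P=4:3, Q=2:1, R=root-5

Ratios: P ≈ 1.331; Q ≈ 1.999; R ≈ 2.254.
Targets: root-5 ≈ 2.236; 2:1 ≈ 2.000; 4:3 ≈ 1.333.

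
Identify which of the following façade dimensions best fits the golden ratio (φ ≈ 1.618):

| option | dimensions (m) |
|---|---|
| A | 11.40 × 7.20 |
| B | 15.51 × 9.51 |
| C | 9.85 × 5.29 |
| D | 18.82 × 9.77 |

B

Ratios (long/short): A ≈ 1.583; B ≈ 1.631; C ≈ 1.862; D ≈ 1.926.
golden ratio ≈ 1.618; option B is nearest (Δ 0.013).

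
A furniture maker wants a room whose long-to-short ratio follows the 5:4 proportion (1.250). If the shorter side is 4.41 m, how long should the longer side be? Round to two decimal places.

5:4 = 1.25000.
Longer side = 4.41 × 1.25000 ≈ 5.5125 → 5.51 m.

5.51 m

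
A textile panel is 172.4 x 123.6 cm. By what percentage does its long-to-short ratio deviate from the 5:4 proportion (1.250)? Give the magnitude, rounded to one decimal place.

Ratio = 172.4 / 123.6 ≈ 1.3948.
Ideal 5:4 = 1.2500. |1.3948 − 1.2500| / 1.2500 ≈ 11.58% → 11.6%.

11.6%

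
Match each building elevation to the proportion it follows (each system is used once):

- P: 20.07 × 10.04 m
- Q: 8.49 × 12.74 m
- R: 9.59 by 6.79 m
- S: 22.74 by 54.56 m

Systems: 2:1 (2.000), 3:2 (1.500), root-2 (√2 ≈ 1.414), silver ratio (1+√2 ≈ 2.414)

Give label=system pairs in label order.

Ratios: P ≈ 1.999; Q ≈ 1.501; R ≈ 1.412; S ≈ 2.399.
Targets: 2:1 ≈ 2.000; 3:2 ≈ 1.500; root-2 ≈ 1.414; silver ratio ≈ 2.414.

P=2:1, Q=3:2, R=root-2, S=silver ratio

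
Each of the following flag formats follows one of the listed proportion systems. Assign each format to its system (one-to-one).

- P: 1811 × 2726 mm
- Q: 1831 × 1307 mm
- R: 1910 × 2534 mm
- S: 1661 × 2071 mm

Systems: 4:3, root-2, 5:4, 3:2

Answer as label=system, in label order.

Ratios: P ≈ 1.505; Q ≈ 1.401; R ≈ 1.327; S ≈ 1.247.
Targets: 4:3 ≈ 1.333; root-2 ≈ 1.414; 5:4 ≈ 1.250; 3:2 ≈ 1.500.

P=3:2, Q=root-2, R=4:3, S=5:4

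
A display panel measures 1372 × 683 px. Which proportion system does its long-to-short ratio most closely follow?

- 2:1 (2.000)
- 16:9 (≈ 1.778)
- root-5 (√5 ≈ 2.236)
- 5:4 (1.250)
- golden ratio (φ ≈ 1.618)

Ratio = 1372 / 683 ≈ 2.009.
Distances: 2:1 2.000 (Δ 0.009); 16:9 1.778 (Δ 0.231); root-5 2.236 (Δ 0.227); 5:4 1.250 (Δ 0.759); golden ratio 1.618 (Δ 0.391).

2:1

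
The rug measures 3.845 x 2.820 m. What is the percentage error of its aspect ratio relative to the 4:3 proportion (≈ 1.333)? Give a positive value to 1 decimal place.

Ratio = 3.845 / 2.820 ≈ 1.3635.
Ideal 4:3 ≈ 1.3333. |1.3635 − 1.3333| / 1.3333 ≈ 2.27% → 2.3%.

2.3%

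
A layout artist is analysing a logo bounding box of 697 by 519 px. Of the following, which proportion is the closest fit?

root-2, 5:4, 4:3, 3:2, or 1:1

4:3

Ratio = 697 / 519 ≈ 1.343.
Distances: root-2 1.414 (Δ 0.071); 5:4 1.250 (Δ 0.093); 4:3 1.333 (Δ 0.010); 3:2 1.500 (Δ 0.157); 1:1 1.000 (Δ 0.343).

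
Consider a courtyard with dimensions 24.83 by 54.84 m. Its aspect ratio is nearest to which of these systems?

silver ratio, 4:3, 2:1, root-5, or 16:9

Ratio = 54.84 / 24.83 ≈ 2.209.
Distances: silver ratio 2.414 (Δ 0.205); 4:3 1.333 (Δ 0.876); 2:1 2.000 (Δ 0.209); root-5 2.236 (Δ 0.027); 16:9 1.778 (Δ 0.431).

root-5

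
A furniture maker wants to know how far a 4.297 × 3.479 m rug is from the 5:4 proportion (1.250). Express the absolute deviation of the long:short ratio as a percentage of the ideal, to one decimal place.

1.2%

Ratio = 4.297 / 3.479 ≈ 1.2351.
Ideal 5:4 = 1.2500. |1.2351 − 1.2500| / 1.2500 ≈ 1.19% → 1.2%.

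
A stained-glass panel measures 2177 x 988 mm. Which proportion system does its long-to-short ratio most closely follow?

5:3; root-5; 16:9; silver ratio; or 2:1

Ratio = 2177 / 988 ≈ 2.203.
Distances: 5:3 1.667 (Δ 0.536); root-5 2.236 (Δ 0.033); 16:9 1.778 (Δ 0.425); silver ratio 2.414 (Δ 0.211); 2:1 2.000 (Δ 0.203).

root-5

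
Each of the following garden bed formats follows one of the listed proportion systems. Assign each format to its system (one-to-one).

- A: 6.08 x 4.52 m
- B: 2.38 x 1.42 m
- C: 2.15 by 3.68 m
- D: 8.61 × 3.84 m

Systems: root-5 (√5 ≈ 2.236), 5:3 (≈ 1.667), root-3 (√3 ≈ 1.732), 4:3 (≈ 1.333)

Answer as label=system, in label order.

Ratios: A ≈ 1.345; B ≈ 1.676; C ≈ 1.712; D ≈ 2.242.
Targets: root-5 ≈ 2.236; 5:3 ≈ 1.667; root-3 ≈ 1.732; 4:3 ≈ 1.333.

A=4:3, B=5:3, C=root-3, D=root-5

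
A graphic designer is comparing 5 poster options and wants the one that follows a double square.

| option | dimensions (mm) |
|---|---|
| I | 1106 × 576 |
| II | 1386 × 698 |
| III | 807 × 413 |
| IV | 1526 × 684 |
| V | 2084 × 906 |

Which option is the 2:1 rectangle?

Ratios (long/short): I ≈ 1.920; II ≈ 1.986; III ≈ 1.954; IV ≈ 2.231; V ≈ 2.300.
2:1 ≈ 2.000; option II is nearest (Δ 0.014).

II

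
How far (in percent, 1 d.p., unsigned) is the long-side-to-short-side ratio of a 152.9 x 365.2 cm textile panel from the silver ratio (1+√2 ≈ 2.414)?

Ratio = 365.2 / 152.9 ≈ 2.3885.
Ideal silver ratio ≈ 2.4142. |2.3885 − 2.4142| / 2.4142 ≈ 1.06% → 1.1%.

1.1%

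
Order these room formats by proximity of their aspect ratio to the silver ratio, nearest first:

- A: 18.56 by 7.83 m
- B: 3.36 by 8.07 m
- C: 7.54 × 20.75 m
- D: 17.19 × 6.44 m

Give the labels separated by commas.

B, A, D, C

A: 18.56/7.83 ≈ 2.370 → |2.370 − 2.414| = 0.044
B: 8.07/3.36 ≈ 2.402 → |2.402 − 2.414| = 0.012
C: 20.75/7.54 ≈ 2.752 → |2.752 − 2.414| = 0.338
D: 17.19/6.44 ≈ 2.669 → |2.669 − 2.414| = 0.255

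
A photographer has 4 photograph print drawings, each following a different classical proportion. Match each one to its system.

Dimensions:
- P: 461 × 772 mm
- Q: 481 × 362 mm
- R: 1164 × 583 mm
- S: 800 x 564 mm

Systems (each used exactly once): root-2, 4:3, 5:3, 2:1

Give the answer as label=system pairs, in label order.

P=5:3, Q=4:3, R=2:1, S=root-2

P = 772/461 ≈ 1.675 → 5:3 (1.667)
Q = 481/362 ≈ 1.329 → 4:3 (1.333)
R = 1164/583 ≈ 1.997 → 2:1 (2.000)
S = 800/564 ≈ 1.418 → root-2 (1.414)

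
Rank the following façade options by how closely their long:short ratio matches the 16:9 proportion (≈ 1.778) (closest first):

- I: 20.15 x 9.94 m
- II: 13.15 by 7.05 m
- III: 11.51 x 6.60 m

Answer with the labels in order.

III, II, I

I: 20.15/9.94 ≈ 2.027 → |2.027 − 1.778| = 0.249
II: 13.15/7.05 ≈ 1.865 → |1.865 − 1.778| = 0.087
III: 11.51/6.60 ≈ 1.744 → |1.744 − 1.778| = 0.034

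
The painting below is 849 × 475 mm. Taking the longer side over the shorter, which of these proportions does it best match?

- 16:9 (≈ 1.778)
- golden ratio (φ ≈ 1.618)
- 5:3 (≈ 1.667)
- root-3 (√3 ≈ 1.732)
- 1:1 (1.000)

Ratio = 849 / 475 ≈ 1.787.
Distances: 16:9 1.778 (Δ 0.009); golden ratio 1.618 (Δ 0.169); 5:3 1.667 (Δ 0.120); root-3 1.732 (Δ 0.055); 1:1 1.000 (Δ 0.787).

16:9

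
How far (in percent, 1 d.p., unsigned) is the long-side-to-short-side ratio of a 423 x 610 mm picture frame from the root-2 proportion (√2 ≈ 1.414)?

2.0%

Ratio = 610 / 423 ≈ 1.4421.
Ideal root-2 ≈ 1.4142. |1.4421 − 1.4142| / 1.4142 ≈ 1.97% → 2.0%.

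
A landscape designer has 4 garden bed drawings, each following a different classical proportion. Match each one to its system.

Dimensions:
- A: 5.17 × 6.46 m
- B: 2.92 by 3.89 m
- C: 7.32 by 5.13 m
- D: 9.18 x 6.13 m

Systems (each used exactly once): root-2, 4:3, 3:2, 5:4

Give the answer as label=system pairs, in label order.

A=5:4, B=4:3, C=root-2, D=3:2

A = 6.46/5.17 ≈ 1.250 → 5:4 (1.250)
B = 3.89/2.92 ≈ 1.332 → 4:3 (1.333)
C = 7.32/5.13 ≈ 1.427 → root-2 (1.414)
D = 9.18/6.13 ≈ 1.498 → 3:2 (1.500)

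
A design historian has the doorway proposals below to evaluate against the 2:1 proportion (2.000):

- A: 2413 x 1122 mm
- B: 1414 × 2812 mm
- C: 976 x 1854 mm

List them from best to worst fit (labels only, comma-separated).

B, C, A

Ratios: A = 2413 / 1122 ≈ 2.151; B = 2812 / 1414 ≈ 1.989; C = 1854 / 976 ≈ 1.900.
|Δ from 2.000|: A 0.151; B 0.011; C 0.100.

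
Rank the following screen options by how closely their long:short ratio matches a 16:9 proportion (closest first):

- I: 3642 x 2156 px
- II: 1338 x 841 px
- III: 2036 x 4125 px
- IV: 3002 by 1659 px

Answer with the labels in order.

Ratios: I = 3642 / 2156 ≈ 1.689; II = 1338 / 841 ≈ 1.591; III = 4125 / 2036 ≈ 2.026; IV = 3002 / 1659 ≈ 1.810.
|Δ from 1.778|: I 0.089; II 0.187; III 0.248; IV 0.032.

IV, I, II, III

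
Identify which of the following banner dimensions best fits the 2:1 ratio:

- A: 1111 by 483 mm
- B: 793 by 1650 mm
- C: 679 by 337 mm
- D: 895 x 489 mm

C

Target 2:1 ≈ 2.000.
A: 2.300 (Δ0.300)  B: 2.081 (Δ0.081)  C: 2.015 (Δ0.015)  D: 1.830 (Δ0.170)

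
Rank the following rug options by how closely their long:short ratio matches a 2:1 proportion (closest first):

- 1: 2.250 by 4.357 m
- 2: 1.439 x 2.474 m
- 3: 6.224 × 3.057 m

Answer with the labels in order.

3, 1, 2

Ratios: 1 = 4.357 / 2.250 ≈ 1.936; 2 = 2.474 / 1.439 ≈ 1.719; 3 = 6.224 / 3.057 ≈ 2.036.
|Δ from 2.000|: 1 0.064; 2 0.281; 3 0.036.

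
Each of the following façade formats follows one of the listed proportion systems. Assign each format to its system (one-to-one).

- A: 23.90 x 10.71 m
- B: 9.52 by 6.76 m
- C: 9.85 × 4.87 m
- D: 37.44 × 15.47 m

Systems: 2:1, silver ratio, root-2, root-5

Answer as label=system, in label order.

Ratios: A ≈ 2.232; B ≈ 1.408; C ≈ 2.023; D ≈ 2.420.
Targets: 2:1 ≈ 2.000; silver ratio ≈ 2.414; root-2 ≈ 1.414; root-5 ≈ 2.236.

A=root-5, B=root-2, C=2:1, D=silver ratio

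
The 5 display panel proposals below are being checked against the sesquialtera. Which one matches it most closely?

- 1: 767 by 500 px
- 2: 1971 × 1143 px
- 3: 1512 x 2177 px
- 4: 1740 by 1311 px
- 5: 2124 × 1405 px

5

Ratios (long/short): 1 ≈ 1.534; 2 ≈ 1.724; 3 ≈ 1.440; 4 ≈ 1.327; 5 ≈ 1.512.
3:2 ≈ 1.500; option 5 is nearest (Δ 0.012).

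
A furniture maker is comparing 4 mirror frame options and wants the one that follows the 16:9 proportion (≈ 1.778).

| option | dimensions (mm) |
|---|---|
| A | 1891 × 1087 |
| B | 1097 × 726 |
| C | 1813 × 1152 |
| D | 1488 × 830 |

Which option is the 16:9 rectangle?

D

Target 16:9 ≈ 1.778.
A: 1.740 (Δ0.038)  B: 1.511 (Δ0.267)  C: 1.574 (Δ0.204)  D: 1.793 (Δ0.015)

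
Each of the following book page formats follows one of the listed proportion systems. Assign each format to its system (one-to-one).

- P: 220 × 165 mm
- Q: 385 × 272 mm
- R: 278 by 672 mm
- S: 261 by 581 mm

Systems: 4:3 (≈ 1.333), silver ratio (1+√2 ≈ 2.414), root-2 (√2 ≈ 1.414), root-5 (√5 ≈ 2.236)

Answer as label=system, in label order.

Ratios: P ≈ 1.333; Q ≈ 1.415; R ≈ 2.417; S ≈ 2.226.
Targets: 4:3 ≈ 1.333; silver ratio ≈ 2.414; root-2 ≈ 1.414; root-5 ≈ 2.236.

P=4:3, Q=root-2, R=silver ratio, S=root-5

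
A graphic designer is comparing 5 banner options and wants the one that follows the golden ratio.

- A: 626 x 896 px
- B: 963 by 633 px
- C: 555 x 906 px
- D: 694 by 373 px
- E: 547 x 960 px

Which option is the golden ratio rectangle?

C

Ratios (long/short): A ≈ 1.431; B ≈ 1.521; C ≈ 1.632; D ≈ 1.861; E ≈ 1.755.
golden ratio ≈ 1.618; option C is nearest (Δ 0.014).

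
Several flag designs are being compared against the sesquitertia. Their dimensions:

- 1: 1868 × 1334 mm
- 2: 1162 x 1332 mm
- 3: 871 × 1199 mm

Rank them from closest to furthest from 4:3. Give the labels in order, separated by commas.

Ratios: 1 = 1868 / 1334 ≈ 1.400; 2 = 1332 / 1162 ≈ 1.146; 3 = 1199 / 871 ≈ 1.377.
|Δ from 1.333|: 1 0.067; 2 0.187; 3 0.044.

3, 1, 2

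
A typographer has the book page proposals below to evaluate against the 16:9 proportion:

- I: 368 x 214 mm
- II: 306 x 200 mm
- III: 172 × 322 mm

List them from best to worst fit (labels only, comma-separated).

Ratios: I = 368 / 214 ≈ 1.720; II = 306 / 200 ≈ 1.530; III = 322 / 172 ≈ 1.872.
|Δ from 1.778|: I 0.058; II 0.248; III 0.094.

I, III, II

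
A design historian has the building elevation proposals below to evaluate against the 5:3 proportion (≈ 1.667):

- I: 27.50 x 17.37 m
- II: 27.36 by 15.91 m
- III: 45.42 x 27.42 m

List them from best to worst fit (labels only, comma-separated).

Ratios: I = 27.50 / 17.37 ≈ 1.583; II = 27.36 / 15.91 ≈ 1.720; III = 45.42 / 27.42 ≈ 1.656.
|Δ from 1.667|: I 0.084; II 0.053; III 0.011.

III, II, I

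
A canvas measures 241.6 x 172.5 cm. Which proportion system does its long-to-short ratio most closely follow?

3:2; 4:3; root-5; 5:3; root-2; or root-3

root-2

241.6/172.5 ≈ 1.401. Nearest candidates are root-2 (1.414, off by 0.013) and 4:3 (1.333, off by 0.068).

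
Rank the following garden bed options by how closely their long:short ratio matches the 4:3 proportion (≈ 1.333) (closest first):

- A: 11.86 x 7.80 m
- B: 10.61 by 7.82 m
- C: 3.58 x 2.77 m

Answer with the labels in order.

Ratios: A = 11.86 / 7.80 ≈ 1.521; B = 10.61 / 7.82 ≈ 1.357; C = 3.58 / 2.77 ≈ 1.292.
|Δ from 1.333|: A 0.188; B 0.024; C 0.041.

B, C, A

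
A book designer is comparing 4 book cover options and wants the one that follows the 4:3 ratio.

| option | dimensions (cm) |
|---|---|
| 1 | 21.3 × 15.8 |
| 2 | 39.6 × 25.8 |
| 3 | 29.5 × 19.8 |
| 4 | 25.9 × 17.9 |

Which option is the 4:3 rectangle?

Target 4:3 ≈ 1.333.
1: 1.348 (Δ0.015)  2: 1.535 (Δ0.202)  3: 1.490 (Δ0.157)  4: 1.447 (Δ0.114)

1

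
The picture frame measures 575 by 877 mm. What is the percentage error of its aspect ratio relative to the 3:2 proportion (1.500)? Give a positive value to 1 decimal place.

1.7%

Ratio = 877 / 575 ≈ 1.5252.
Ideal 3:2 = 1.5000. |1.5252 − 1.5000| / 1.5000 ≈ 1.68% → 1.7%.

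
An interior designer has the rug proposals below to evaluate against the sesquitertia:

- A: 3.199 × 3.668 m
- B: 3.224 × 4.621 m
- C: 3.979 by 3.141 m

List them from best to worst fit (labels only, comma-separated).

Ratios: A = 3.668 / 3.199 ≈ 1.147; B = 4.621 / 3.224 ≈ 1.433; C = 3.979 / 3.141 ≈ 1.267.
|Δ from 1.333|: A 0.186; B 0.100; C 0.066.

C, B, A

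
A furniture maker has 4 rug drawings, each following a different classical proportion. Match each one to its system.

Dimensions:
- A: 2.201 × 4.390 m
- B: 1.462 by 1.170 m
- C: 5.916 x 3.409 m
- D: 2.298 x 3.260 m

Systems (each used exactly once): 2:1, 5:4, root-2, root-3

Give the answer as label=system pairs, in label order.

A = 4.390/2.201 ≈ 1.995 → 2:1 (2.000)
B = 1.462/1.170 ≈ 1.250 → 5:4 (1.250)
C = 5.916/3.409 ≈ 1.735 → root-3 (1.732)
D = 3.260/2.298 ≈ 1.419 → root-2 (1.414)

A=2:1, B=5:4, C=root-3, D=root-2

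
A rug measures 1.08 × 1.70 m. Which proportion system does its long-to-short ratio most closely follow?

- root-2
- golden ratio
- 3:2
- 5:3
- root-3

1.70/1.08 ≈ 1.574. Nearest candidates are golden ratio (1.618, off by 0.044) and 3:2 (1.500, off by 0.074).

golden ratio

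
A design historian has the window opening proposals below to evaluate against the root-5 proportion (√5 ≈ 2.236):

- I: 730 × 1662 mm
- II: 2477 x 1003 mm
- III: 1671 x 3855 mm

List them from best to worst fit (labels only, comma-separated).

I, III, II

Ratios: I = 1662 / 730 ≈ 2.277; II = 2477 / 1003 ≈ 2.470; III = 3855 / 1671 ≈ 2.307.
|Δ from 2.236|: I 0.041; II 0.234; III 0.071.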